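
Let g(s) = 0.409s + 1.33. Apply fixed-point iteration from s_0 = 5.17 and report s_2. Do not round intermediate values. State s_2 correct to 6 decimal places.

s_1 = g(5.170000) = 3.444530
s_2 = g(3.444530) = 2.738813

2.738813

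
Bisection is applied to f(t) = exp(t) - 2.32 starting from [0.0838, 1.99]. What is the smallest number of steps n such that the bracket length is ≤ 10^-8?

28

Initial width b − a = 1.99 − 0.0838 = 1.906200.
After n steps the width is (b−a)/2^n; need (b−a)/2^n ≤ 10^-8.
So n ≥ log₂(1.906200/10^-8) = log₂(190620000.0000) ≈ 27.5061.
Hence n = 28.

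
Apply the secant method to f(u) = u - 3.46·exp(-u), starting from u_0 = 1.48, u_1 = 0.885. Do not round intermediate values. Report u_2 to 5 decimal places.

f(u_0) = 0.692374, f(u_1) = -0.542991
u_2 = 0.885000 - (-0.542991)·(0.885000 - 1.480000)/(-0.542991 - (0.692374)) = 1.146526; f(u_2) = 0.047150

1.14653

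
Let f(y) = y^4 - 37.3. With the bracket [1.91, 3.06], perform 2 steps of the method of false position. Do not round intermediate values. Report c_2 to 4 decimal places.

2.4125

f(1.910000) = -23.991366, f(3.060000) = 50.377005
step 1: c = 2.280992, f(c) = -10.229576 < 0 → new bracket [2.280992, 3.060000]
step 2: c = 2.412478, f(c) = -3.427012 < 0 → new bracket [2.412478, 3.060000]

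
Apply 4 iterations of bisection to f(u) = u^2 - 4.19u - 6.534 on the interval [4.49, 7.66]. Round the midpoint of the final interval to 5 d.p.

5.38156

f(4.490000) = -5.187000, f(7.660000) = 20.046200 (opposite signs)
step 1: m = 6.075000, f(m) = 4.917375 > 0 → root in [4.490000, 6.075000]
step 2: m = 5.282500, f(m) = -0.762869 < 0 → root in [5.282500, 6.075000]
step 3: m = 5.678750, f(m) = 1.920239 > 0 → root in [5.282500, 5.678750]
step 4: m = 5.480625, f(m) = 0.539432 > 0 → root in [5.282500, 5.480625]
Midpoint of [5.282500, 5.480625] = 5.381563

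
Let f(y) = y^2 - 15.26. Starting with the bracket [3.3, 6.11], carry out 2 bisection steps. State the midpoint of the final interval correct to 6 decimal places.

f(3.300000) = -4.370000, f(6.110000) = 22.072100 (opposite signs)
step 1: m = 4.705000, f(m) = 6.877025 > 0 → root in [3.300000, 4.705000]
step 2: m = 4.002500, f(m) = 0.760006 > 0 → root in [3.300000, 4.002500]
Midpoint of [3.300000, 4.002500] = 3.651250

3.651250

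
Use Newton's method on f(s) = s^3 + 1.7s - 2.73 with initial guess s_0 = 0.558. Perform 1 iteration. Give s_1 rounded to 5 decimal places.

1.16833

f'(s) = 3s^2 + 1.7
s_0 = 0.558000: f = -1.607659, f' = 2.634092 → s_1 = 0.558000 - (-1.607659)/(2.634092) = 1.168328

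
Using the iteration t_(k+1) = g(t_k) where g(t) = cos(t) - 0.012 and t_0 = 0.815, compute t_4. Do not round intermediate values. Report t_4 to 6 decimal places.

t_1 = g(0.815000) = 0.673868
t_2 = g(0.673868) = 0.769414
t_3 = g(0.769414) = 0.706319
t_4 = g(0.706319) = 0.748756

0.748756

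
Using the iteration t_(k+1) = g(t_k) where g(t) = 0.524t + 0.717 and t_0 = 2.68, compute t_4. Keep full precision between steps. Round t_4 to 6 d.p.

t_1 = g(2.680000) = 2.121320
t_2 = g(2.121320) = 1.828572
t_3 = g(1.828572) = 1.675172
t_4 = g(1.675172) = 1.594790

1.594790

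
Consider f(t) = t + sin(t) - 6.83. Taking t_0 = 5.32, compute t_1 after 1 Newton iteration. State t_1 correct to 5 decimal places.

Newton update: t ← t − f(t)/f'(t).
f'(t) = 1 + cos(t)
t_0 = 5.320000: f = -2.331014, f' = 1.570908 → t_1 = 5.320000 - (-2.331014)/(1.570908) = 6.803865

6.80386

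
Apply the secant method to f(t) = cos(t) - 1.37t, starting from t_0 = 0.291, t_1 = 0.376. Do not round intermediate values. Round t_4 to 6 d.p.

f(t_0) = 0.559287, f(t_1) = 0.415021
t_2 = 0.376000 - (0.415021)·(0.376000 - 0.291000)/(0.415021 - (0.559287)) = 0.620525; f(t_2) = -0.036546
t_3 = 0.620525 - (-0.036546)·(0.620525 - 0.376000)/(-0.036546 - (0.415021)) = 0.600735; f(t_3) = 0.001913
t_4 = 0.600735 - (0.001913)·(0.600735 - 0.620525)/(0.001913 - (-0.036546)) = 0.601720; f(t_4) = 0.000008

0.601720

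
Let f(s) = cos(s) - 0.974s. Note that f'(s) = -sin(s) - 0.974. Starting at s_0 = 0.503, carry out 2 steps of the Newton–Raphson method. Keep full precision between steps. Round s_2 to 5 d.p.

Newton update: s ← s − f(s)/f'(s).
s_0 = 0.503000: f = 0.386218, f' = -1.456056 → s_1 = 0.503000 - (0.386218)/(-1.456056) = 0.768250
s_1 = 0.768250: f = -0.029147, f' = -1.668878 → s_2 = 0.768250 - (-0.029147)/(-1.668878) = 0.750785

0.75078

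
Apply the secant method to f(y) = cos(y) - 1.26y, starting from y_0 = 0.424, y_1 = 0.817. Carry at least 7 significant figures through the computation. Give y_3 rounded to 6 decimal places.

f(y_0) = 0.377211, f(y_1) = -0.345008
y_2 = 0.817000 - (-0.345008)·(0.817000 - 0.424000)/(-0.345008 - (0.377211)) = 0.629262; f(y_2) = 0.015593
y_3 = 0.629262 - (0.015593)·(0.629262 - 0.817000)/(0.015593 - (-0.345008)) = 0.637380; f(y_3) = 0.000560

0.637380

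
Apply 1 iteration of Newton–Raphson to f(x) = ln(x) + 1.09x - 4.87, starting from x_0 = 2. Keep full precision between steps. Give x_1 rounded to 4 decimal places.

3.2559

Newton update: x ← x − f(x)/f'(x).
f'(x) = 1/x + 1.09
x_0 = 2.000000: f = -1.996853, f' = 1.590000 → x_1 = 2.000000 - (-1.996853)/(1.590000) = 3.255882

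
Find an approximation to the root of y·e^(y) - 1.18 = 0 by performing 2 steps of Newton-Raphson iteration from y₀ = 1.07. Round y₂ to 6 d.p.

0.639702

f'(y) = (y + 1)·e^(y)
y_0 = 1.070000: f = 1.939456, f' = 6.034836 → y_1 = 1.070000 - (1.939456)/(6.034836) = 0.748623
y_1 = 0.748623: f = 0.402655, f' = 3.696742 → y_2 = 0.748623 - (0.402655)/(3.696742) = 0.639702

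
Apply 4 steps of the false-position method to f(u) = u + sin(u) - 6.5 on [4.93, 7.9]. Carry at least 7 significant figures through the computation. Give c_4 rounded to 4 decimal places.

False-position update: c = (a·f(b) − b·f(a))/(f(b) − f(a)); replace the endpoint whose sign matches f(c).
f(4.930000) = -2.546416, f(7.900000) = 2.398941
step 1: c = 6.459284, f(c) = 0.134474 > 0 → new bracket [4.930000, 6.459284]
step 2: c = 6.382575, f(c) = -0.018199 < 0 → new bracket [6.382575, 6.459284]
step 3: c = 6.391719, f(c) = 0.000039 > 0 → new bracket [6.382575, 6.391719]
step 4: c = 6.391699, f(c) = 0.000000 > 0 → new bracket [6.382575, 6.391699]

6.3917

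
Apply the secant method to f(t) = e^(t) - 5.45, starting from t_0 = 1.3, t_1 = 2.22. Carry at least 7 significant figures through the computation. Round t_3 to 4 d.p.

f(t_0) = -1.780703, f(t_1) = 3.757331
t_2 = 2.220000 - (3.757331)·(2.220000 - 1.300000)/(3.757331 - (-1.780703)) = 1.595817; f(t_2) = -0.517641
t_3 = 1.595817 - (-0.517641)·(1.595817 - 2.220000)/(-0.517641 - (3.757331)) = 1.671397; f(t_3) = -0.130404

1.6714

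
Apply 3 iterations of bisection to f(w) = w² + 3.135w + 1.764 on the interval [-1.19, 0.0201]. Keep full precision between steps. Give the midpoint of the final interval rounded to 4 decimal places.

-0.6606

f(-1.190000) = -0.550550, f(0.020100) = 1.827418 (opposite signs)
step 1: m = -0.584950, f(m) = 0.272348 > 0 → root in [-1.190000, -0.584950]
step 2: m = -0.887475, f(m) = -0.230622 < 0 → root in [-0.887475, -0.584950]
step 3: m = -0.736212, f(m) = -0.002017 < 0 → root in [-0.736212, -0.584950]
Midpoint of [-0.736212, -0.584950] = -0.660581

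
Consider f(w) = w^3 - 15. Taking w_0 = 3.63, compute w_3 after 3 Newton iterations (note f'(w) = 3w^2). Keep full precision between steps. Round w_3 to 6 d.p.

2.466789

w_0 = 3.630000: f = 32.832147, f' = 39.530700 → w_1 = 3.630000 - (32.832147)/(39.530700) = 2.799452
w_1 = 2.799452: f = 6.939112, f' = 23.510793 → w_2 = 2.799452 - (6.939112)/(23.510793) = 2.504306
w_2 = 2.504306: f = 0.705879, f' = 18.814648 → w_3 = 2.504306 - (0.705879)/(18.814648) = 2.466789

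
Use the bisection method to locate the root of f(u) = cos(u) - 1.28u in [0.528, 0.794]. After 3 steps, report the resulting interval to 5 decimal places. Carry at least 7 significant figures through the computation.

[0.62775, 0.66100]

f(0.528000) = 0.187976, f(0.794000) = -0.315322 (opposite signs)
step 1: m = 0.661000, f(m) = -0.056701 < 0 → root in [0.528000, 0.661000]
step 2: m = 0.594500, f(m) = 0.067469 > 0 → root in [0.594500, 0.661000]
step 3: m = 0.627750, f(m) = 0.005831 > 0 → root in [0.627750, 0.661000]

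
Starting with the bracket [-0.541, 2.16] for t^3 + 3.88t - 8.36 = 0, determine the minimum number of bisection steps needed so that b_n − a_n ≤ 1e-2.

Initial width b − a = 2.16 − -0.541 = 2.701000.
After n steps the width is (b−a)/2^n; need (b−a)/2^n ≤ 1e-2.
So n ≥ log₂(2.701000/1e-2) = log₂(270.1000) ≈ 8.0773.
Hence n = 9.

9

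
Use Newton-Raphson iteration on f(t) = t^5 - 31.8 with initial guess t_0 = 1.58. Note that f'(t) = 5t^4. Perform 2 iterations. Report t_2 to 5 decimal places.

2.06112

Newton update: t ← t − f(t)/f'(t).
t_0 = 1.580000: f = -21.953420, f' = 31.160065 → t_1 = 1.580000 - (-21.953420)/(31.160065) = 2.284537
t_1 = 2.284537: f = 30.428740, f' = 136.195517 → t_2 = 2.284537 - (30.428740)/(136.195517) = 2.061117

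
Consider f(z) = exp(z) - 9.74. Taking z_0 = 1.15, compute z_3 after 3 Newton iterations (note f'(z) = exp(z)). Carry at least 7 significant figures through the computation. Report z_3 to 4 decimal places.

2.3285

Newton update: z ← z − f(z)/f'(z).
z_0 = 1.150000: f = -6.581807, f' = 3.158193 → z_1 = 1.150000 - (-6.581807)/(3.158193) = 3.234042
z_1 = 3.234042: f = 15.642048, f' = 25.382048 → z_2 = 3.234042 - (15.642048)/(25.382048) = 2.617778
z_2 = 2.617778: f = 3.965236, f' = 13.705236 → z_3 = 2.617778 - (3.965236)/(13.705236) = 2.328455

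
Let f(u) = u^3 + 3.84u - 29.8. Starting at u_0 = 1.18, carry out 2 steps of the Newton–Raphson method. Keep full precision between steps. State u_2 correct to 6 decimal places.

f'(u) = 3u^2 + 3.84
u_0 = 1.180000: f = -23.625768, f' = 8.017200 → u_1 = 1.180000 - (-23.625768)/(8.017200) = 4.126885
u_1 = 4.126885: f = 56.332970, f' = 54.933544 → u_2 = 4.126885 - (56.332970)/(54.933544) = 3.101410

3.101410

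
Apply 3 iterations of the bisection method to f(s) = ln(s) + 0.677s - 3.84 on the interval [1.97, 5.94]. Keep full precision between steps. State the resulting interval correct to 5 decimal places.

f(1.970000) = -1.828276, f(5.940000) = 1.963089 (opposite signs)
step 1: m = 3.955000, f(m) = 0.212516 > 0 → root in [1.970000, 3.955000]
step 2: m = 2.962500, f(m) = -0.748354 < 0 → root in [2.962500, 3.955000]
step 3: m = 3.458750, f(m) = -0.257519 < 0 → root in [3.458750, 3.955000]

[3.45875, 3.95500]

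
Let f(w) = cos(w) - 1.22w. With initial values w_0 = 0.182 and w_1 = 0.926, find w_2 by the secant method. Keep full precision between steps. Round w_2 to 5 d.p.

f(w_0) = 0.761444, f(w_1) = -0.528684
w_2 = 0.926000 - (-0.528684)·(0.926000 - 0.182000)/(-0.528684 - (0.761444)) = 0.621115; f(w_2) = 0.055470

0.62111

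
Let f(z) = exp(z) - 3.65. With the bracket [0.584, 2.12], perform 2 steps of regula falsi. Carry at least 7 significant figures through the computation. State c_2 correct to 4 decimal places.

f(0.584000) = -1.856803, f(2.120000) = 4.681137
step 1: c = 1.020231, f(c) = -0.876166 < 0 → new bracket [1.020231, 2.120000]
step 2: c = 1.193620, f(c) = -0.350996 < 0 → new bracket [1.193620, 2.120000]

1.1936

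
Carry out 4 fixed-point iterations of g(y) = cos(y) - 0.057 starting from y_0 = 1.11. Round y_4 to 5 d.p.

0.77464

y_1 = g(1.110000) = 0.387662
y_2 = g(0.387662) = 0.868796
y_3 = g(0.868796) = 0.588747
y_4 = g(0.588747) = 0.774637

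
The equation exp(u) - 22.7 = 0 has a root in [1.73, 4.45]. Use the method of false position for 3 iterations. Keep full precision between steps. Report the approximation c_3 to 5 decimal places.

2.87523

False-position update: c = (a·f(b) − b·f(a))/(f(b) − f(a)); replace the endpoint whose sign matches f(c).
f(1.730000) = -17.059346, f(4.450000) = 62.926944
step 1: c = 2.310117, f(c) = -12.624395 < 0 → new bracket [2.310117, 4.450000]
step 2: c = 2.667685, f(c) = -8.293421 < 0 → new bracket [2.667685, 4.450000]
step 3: c = 2.875231, f(c) = -4.970485 < 0 → new bracket [2.875231, 4.450000]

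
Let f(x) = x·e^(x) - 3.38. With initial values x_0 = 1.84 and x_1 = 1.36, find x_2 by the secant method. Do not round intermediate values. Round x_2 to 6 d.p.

1.213497

f(x_0) = 8.205630, f(x_1) = 1.918823
x_2 = 1.360000 - (1.918823)·(1.360000 - 1.840000)/(1.918823 - (8.205630)) = 1.213497; f(x_2) = 0.703701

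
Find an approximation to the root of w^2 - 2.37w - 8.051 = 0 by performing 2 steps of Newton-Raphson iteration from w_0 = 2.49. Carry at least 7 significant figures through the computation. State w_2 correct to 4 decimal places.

f'(w) = 2w - 2.37
w_0 = 2.490000: f = -7.752200, f' = 2.610000 → w_1 = 2.490000 - (-7.752200)/(2.610000) = 5.460192
w_1 = 5.460192: f = 8.822038, f' = 8.550383 → w_2 = 5.460192 - (8.822038)/(8.550383) = 4.428421

4.4284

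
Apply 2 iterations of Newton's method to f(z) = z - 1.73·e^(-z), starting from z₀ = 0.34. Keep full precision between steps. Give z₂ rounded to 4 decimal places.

f'(z) = 1 + 1.73·e^(-z)
z_0 = 0.340000: f = -0.891363, f' = 2.231363 → z_1 = 0.340000 - (-0.891363)/(2.231363) = 0.739470
z_1 = 0.739470: f = -0.086374, f' = 1.825845 → z_2 = 0.739470 - (-0.086374)/(1.825845) = 0.786777

0.7868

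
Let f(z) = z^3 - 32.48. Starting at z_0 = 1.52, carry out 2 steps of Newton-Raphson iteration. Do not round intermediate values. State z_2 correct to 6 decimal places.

Newton update: z ← z − f(z)/f'(z).
f'(z) = 3z^2
z_0 = 1.520000: f = -28.968192, f' = 6.931200 → z_1 = 1.520000 - (-28.968192)/(6.931200) = 5.699391
z_1 = 5.699391: f = 152.653606, f' = 97.449159 → z_2 = 5.699391 - (152.653606)/(97.449159) = 4.132896

4.132896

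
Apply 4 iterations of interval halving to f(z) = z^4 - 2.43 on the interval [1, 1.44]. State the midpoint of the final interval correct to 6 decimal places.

f(1.000000) = -1.430000, f(1.440000) = 1.869817 (opposite signs)
step 1: m = 1.220000, f(m) = -0.214665 < 0 → root in [1.220000, 1.440000]
step 2: m = 1.330000, f(m) = 0.699007 > 0 → root in [1.220000, 1.330000]
step 3: m = 1.275000, f(m) = 0.212657 > 0 → root in [1.220000, 1.275000]
step 4: m = 1.247500, f(m) = -0.008066 < 0 → root in [1.247500, 1.275000]
Midpoint of [1.247500, 1.275000] = 1.261250

1.261250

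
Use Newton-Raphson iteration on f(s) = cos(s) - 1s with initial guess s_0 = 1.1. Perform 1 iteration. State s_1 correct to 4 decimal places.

f'(s) = -sin(s) - 1
s_0 = 1.100000: f = -0.646404, f' = -1.891207 → s_1 = 1.100000 - (-0.646404)/(-1.891207) = 0.758206

0.7582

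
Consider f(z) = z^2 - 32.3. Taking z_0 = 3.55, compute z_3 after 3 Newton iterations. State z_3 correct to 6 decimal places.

Newton update: z ← z − f(z)/f'(z).
f'(z) = 2z
z_0 = 3.550000: f = -19.697500, f' = 7.100000 → z_1 = 3.550000 - (-19.697500)/(7.100000) = 6.324296
z_1 = 6.324296: f = 7.696717, f' = 12.648592 → z_2 = 6.324296 - (7.696717)/(12.648592) = 5.715792
z_2 = 5.715792: f = 0.370277, f' = 11.431584 → z_3 = 5.715792 - (0.370277)/(11.431584) = 5.683401

5.683401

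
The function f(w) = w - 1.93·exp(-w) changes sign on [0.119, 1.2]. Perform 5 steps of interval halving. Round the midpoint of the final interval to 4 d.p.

0.8453

f(0.119000) = -1.594469, f(1.200000) = 0.618695 (opposite signs)
step 1: m = 0.659500, f(m) = -0.338522 < 0 → root in [0.659500, 1.200000]
step 2: m = 0.929750, f(m) = 0.168071 > 0 → root in [0.659500, 0.929750]
step 3: m = 0.794625, f(m) = -0.077254 < 0 → root in [0.794625, 0.929750]
step 4: m = 0.862187, f(m) = 0.047269 > 0 → root in [0.794625, 0.862187]
step 5: m = 0.828406, f(m) = -0.014511 < 0 → root in [0.828406, 0.862187]
Midpoint of [0.828406, 0.862187] = 0.845297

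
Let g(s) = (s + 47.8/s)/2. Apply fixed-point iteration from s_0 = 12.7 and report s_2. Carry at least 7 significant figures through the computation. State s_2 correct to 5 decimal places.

s_1 = g(12.700000) = 8.231890
s_2 = g(8.231890) = 7.019288

7.01929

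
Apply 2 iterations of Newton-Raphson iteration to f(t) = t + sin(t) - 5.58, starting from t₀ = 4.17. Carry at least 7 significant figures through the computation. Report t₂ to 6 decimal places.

-15.255849

Newton update: t ← t − f(t)/f'(t).
f'(t) = 1 + cos(t)
t_0 = 4.170000: f = -2.266478, f' = 0.483816 → t_1 = 4.170000 - (-2.266478)/(0.483816) = 8.854583
t_1 = 8.854583: f = 3.814379, f' = 0.158205 → t_2 = 8.854583 - (3.814379)/(0.158205) = -15.255849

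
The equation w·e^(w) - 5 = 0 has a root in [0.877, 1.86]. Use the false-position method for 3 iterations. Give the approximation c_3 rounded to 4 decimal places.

False-position update: c = (a·f(b) − b·f(a))/(f(b) − f(a)); replace the endpoint whose sign matches f(c).
f(0.877000) = -2.891975, f(1.860000) = 6.948150
step 1: c = 1.165900, f(c) = -1.258850 < 0 → new bracket [1.165900, 1.860000]
step 2: c = 1.272366, f(c) = -0.458560 < 0 → new bracket [1.272366, 1.860000]
step 3: c = 1.308747, f(c) = -0.155628 < 0 → new bracket [1.308747, 1.860000]

1.3087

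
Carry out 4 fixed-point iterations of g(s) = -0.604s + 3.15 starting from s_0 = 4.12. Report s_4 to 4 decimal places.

2.2508

s_1 = g(4.120000) = 0.661520
s_2 = g(0.661520) = 2.750442
s_3 = g(2.750442) = 1.488733
s_4 = g(1.488733) = 2.250805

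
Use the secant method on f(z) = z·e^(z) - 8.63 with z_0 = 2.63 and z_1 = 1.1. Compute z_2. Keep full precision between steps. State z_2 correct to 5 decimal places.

f(z_0) = 27.858015, f(z_1) = -5.325417
z_2 = 1.100000 - (-5.325417)·(1.100000 - 2.630000)/(-5.325417 - (27.858015)) = 1.345541; f(z_2) = -3.462769

1.34554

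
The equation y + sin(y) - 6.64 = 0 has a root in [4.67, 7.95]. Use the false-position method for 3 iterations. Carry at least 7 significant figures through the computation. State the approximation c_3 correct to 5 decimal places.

False-position update: c = (a·f(b) − b·f(a))/(f(b) − f(a)); replace the endpoint whose sign matches f(c).
f(4.670000) = -2.969102, f(7.950000) = 2.305394
step 1: c = 6.516367, f(c) = 0.107441 > 0 → new bracket [4.670000, 6.516367]
step 2: c = 6.451887, f(c) = -0.020211 < 0 → new bracket [6.451887, 6.516367]
step 3: c = 6.462096, f(c) = 0.000053 > 0 → new bracket [6.451887, 6.462096]

6.46210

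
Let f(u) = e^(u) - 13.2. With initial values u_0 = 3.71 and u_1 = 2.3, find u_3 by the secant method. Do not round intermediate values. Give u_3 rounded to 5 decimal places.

f(u_0) = 27.653807, f(u_1) = -3.225818
u_2 = 2.300000 - (-3.225818)·(2.300000 - 3.710000)/(-3.225818 - (27.653807)) = 2.447295; f(u_2) = -1.642962
u_3 = 2.447295 - (-1.642962)·(2.447295 - 2.300000)/(-1.642962 - (-3.225818)) = 2.600182; f(u_3) = 0.266195

2.60018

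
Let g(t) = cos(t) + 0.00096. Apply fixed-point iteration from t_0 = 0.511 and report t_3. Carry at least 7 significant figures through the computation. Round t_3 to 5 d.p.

t_1 = g(0.511000) = 0.873216
t_2 = g(0.873216) = 0.643325
t_3 = g(0.643325) = 0.801066

0.80107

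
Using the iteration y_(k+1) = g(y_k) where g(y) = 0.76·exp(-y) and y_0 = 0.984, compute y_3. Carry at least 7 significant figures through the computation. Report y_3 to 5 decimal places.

0.42892

y_1 = g(0.984000) = 0.284098
y_2 = g(0.284098) = 0.572047
y_3 = g(0.572047) = 0.428921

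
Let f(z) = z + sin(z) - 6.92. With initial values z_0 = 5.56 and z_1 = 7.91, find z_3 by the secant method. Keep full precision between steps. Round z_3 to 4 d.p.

f(z_0) = -2.021776, f(z_1) = 1.988431
z_2 = 7.910000 - (1.988431)·(7.910000 - 5.560000)/(1.988431 - (-2.021776)) = 6.744770; f(z_2) = 0.270138
z_3 = 6.744770 - (0.270138)·(6.744770 - 7.910000)/(0.270138 - (1.988431)) = 6.561581; f(z_3) = -0.083605

6.5616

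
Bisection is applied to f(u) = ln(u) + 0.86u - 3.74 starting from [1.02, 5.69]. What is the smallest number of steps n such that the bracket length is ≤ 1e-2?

Initial width b − a = 5.69 − 1.02 = 4.670000.
After n steps the width is (b−a)/2^n; need (b−a)/2^n ≤ 1e-2.
So n ≥ log₂(4.670000/1e-2) = log₂(467.0000) ≈ 8.8673.
Hence n = 9.

9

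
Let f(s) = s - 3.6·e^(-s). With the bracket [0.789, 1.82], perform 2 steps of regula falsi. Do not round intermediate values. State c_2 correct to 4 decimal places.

False-position update: c = (a·f(b) − b·f(a))/(f(b) − f(a)); replace the endpoint whose sign matches f(c).
f(0.789000) = -0.846476, f(1.820000) = 1.236707
step 1: c = 1.207934, f(c) = 0.132204 > 0 → new bracket [0.789000, 1.207934]
step 2: c = 1.151343, f(c) = 0.012980 > 0 → new bracket [0.789000, 1.151343]

1.1513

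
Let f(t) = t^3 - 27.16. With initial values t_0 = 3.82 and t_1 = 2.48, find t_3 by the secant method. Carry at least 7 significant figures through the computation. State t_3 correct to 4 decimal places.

f(t_0) = 28.582968, f(t_1) = -11.907008
t_2 = 2.480000 - (-11.907008)·(2.480000 - 3.820000)/(-11.907008 - (28.582968)) = 2.874058; f(t_2) = -3.419684
t_3 = 2.874058 - (-3.419684)·(2.874058 - 2.480000)/(-3.419684 - (-11.907008)) = 3.032830; f(t_3) = 0.736153

3.0328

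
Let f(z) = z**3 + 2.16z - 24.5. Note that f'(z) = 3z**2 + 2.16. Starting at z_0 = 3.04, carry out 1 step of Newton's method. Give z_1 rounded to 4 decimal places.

2.7000

z_0 = 3.040000: f = 10.160864, f' = 29.884800 → z_1 = 3.040000 - (10.160864)/(29.884800) = 2.699999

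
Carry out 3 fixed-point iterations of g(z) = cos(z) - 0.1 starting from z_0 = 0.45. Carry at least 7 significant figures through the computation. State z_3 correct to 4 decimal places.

z_1 = g(0.450000) = 0.800447
z_2 = g(0.800447) = 0.596386
z_3 = g(0.596386) = 0.727371

0.7274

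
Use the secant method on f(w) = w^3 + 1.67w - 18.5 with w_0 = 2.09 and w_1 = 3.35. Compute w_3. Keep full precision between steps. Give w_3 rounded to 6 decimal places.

f(w_0) = -5.880371, f(w_1) = 24.689875
w_2 = 3.350000 - (24.689875)·(3.350000 - 2.090000)/(24.689875 - (-5.880371)) = 2.332369; f(w_2) = -1.916992
w_3 = 2.332369 - (-1.916992)·(2.332369 - 3.350000)/(-1.916992 - (24.689875)) = 2.405688; f(w_3) = -0.559986

2.405688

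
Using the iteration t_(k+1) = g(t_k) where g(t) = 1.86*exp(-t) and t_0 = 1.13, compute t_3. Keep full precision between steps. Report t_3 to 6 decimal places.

t_1 = g(1.130000) = 0.600842
t_2 = g(0.600842) = 1.019931
t_3 = g(1.019931) = 0.670753

0.670753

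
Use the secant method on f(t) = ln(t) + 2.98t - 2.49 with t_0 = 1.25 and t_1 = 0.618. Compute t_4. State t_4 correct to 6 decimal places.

f(t_0) = 1.458144, f(t_1) = -1.129627
t_2 = 0.618000 - (-1.129627)·(0.618000 - 1.250000)/(-1.129627 - (1.458144)) = 0.893884; f(t_2) = 0.061595
t_3 = 0.893884 - (0.061595)·(0.893884 - 0.618000)/(0.061595 - (-1.129627)) = 0.879619; f(t_3) = 0.002997
t_4 = 0.879619 - (0.002997)·(0.879619 - 0.893884)/(0.002997 - (0.061595)) = 0.878889; f(t_4) = -0.000007

0.878889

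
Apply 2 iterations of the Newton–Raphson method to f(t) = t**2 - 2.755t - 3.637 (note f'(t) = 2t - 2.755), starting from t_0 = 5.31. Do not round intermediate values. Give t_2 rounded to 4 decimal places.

t_0 = 5.310000: f = 9.930050, f' = 7.865000 → t_1 = 5.310000 - (9.930050)/(7.865000) = 4.047438
t_1 = 4.047438: f = 1.594063, f' = 5.339876 → t_2 = 4.047438 - (1.594063)/(5.339876) = 3.748917

3.7489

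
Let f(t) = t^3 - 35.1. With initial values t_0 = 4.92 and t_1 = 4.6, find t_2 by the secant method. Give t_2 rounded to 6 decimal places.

f(t_0) = 83.995488, f(t_1) = 62.236000
t_2 = 4.600000 - (62.236000)·(4.600000 - 4.920000)/(62.236000 - (83.995488)) = 3.684743; f(t_2) = 14.928982

3.684743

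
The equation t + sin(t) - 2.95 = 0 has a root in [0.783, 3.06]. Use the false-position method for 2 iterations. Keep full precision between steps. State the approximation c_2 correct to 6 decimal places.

f(0.783000) = -1.461591, f(3.060000) = 0.191502
step 1: c = 2.796222, f(c) = 0.184767 > 0 → new bracket [0.783000, 2.796222]
step 2: c = 2.570282, f(c) = 0.161017 > 0 → new bracket [0.783000, 2.570282]

2.570282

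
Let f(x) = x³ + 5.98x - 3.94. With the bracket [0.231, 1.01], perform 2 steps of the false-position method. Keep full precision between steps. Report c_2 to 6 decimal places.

0.614948

False-position update: c = (a·f(b) − b·f(a))/(f(b) − f(a)); replace the endpoint whose sign matches f(c).
f(0.231000) = -2.546294, f(1.010000) = 3.130101
step 1: c = 0.580441, f(c) = -0.273408 < 0 → new bracket [0.580441, 1.010000]
step 2: c = 0.614948, f(c) = -0.030064 < 0 → new bracket [0.614948, 1.010000]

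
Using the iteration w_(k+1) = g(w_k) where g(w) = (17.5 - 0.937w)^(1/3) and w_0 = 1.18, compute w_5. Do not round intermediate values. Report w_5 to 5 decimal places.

w_1 = g(1.180000) = 2.540376
w_2 = g(2.540376) = 2.472753
w_3 = g(2.472753) = 2.476202
w_4 = g(2.476202) = 2.476027
w_5 = g(2.476027) = 2.476036

2.47604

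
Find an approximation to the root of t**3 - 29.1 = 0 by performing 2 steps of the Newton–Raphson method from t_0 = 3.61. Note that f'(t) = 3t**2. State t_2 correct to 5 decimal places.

t_0 = 3.610000: f = 17.945881, f' = 39.096300 → t_1 = 3.610000 - (17.945881)/(39.096300) = 3.150983
t_1 = 3.150983: f = 2.185134, f' = 29.786075 → t_2 = 3.150983 - (2.185134)/(29.786075) = 3.077622

3.07762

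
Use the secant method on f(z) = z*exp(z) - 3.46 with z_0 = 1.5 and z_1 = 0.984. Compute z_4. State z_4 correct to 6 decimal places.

f(z_0) = 3.262534, f(z_1) = -0.827667
z_2 = 0.984000 - (-0.827667)·(0.984000 - 1.500000)/(-0.827667 - (3.262534)) = 1.088414; f(z_2) = -0.227886
z_3 = 1.088414 - (-0.227886)·(1.088414 - 0.984000)/(-0.227886 - (-0.827667)) = 1.128087; f(z_3) = 0.025493
z_4 = 1.128087 - (0.025493)·(1.128087 - 1.088414)/(0.025493 - (-0.227886)) = 1.124095; f(z_4) = -0.000675

1.124095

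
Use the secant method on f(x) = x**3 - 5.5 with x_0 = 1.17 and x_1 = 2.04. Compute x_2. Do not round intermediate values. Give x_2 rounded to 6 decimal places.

Secant update: x_(k+1) = x_k − f(x_k)·(x_k − x_(k-1))/(f(x_k) − f(x_(k-1))).
f(x_0) = -3.898387, f(x_1) = 2.989664
x_2 = 2.040000 - (2.989664)·(2.040000 - 1.170000)/(2.989664 - (-3.898387)) = 1.662388; f(x_2) = -0.905931

1.662388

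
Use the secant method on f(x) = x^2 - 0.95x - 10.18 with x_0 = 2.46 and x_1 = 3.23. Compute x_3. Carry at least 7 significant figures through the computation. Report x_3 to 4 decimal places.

3.6913

Secant update: x_(k+1) = x_k − f(x_k)·(x_k − x_(k-1))/(f(x_k) − f(x_(k-1))).
f(x_0) = -6.465400, f(x_1) = -2.815600
x_2 = 3.230000 - (-2.815600)·(3.230000 - 2.460000)/(-2.815600 - (-6.465400)) = 3.824008; f(x_2) = 0.810233
x_3 = 3.824008 - (0.810233)·(3.824008 - 3.230000)/(0.810233 - (-2.815600)) = 3.691271; f(x_3) = -0.061228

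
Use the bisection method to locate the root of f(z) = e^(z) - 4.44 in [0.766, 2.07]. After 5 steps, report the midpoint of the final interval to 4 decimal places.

f(0.766000) = -2.288856, f(2.070000) = 3.484823 (opposite signs)
step 1: m = 1.418000, f(m) = -0.311146 < 0 → root in [1.418000, 2.070000]
step 2: m = 1.744000, f(m) = 1.280178 > 0 → root in [1.418000, 1.744000]
step 3: m = 1.581000, f(m) = 0.419813 > 0 → root in [1.418000, 1.581000]
step 4: m = 1.499500, f(m) = 0.039449 > 0 → root in [1.418000, 1.499500]
step 5: m = 1.458750, f(m) = -0.139420 < 0 → root in [1.458750, 1.499500]
Midpoint of [1.458750, 1.499500] = 1.479125

1.4791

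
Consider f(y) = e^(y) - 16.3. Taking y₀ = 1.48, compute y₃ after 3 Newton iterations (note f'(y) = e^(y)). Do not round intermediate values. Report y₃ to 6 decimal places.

y_0 = 1.480000: f = -11.907054, f' = 4.392946 → y_1 = 1.480000 - (-11.907054)/(4.392946) = 4.190494
y_1 = 4.190494: f = 49.755435, f' = 66.055435 → y_2 = 4.190494 - (49.755435)/(66.055435) = 3.437257
y_2 = 3.437257: f = 14.801522, f' = 31.101522 → y_3 = 3.437257 - (14.801522)/(31.101522) = 2.961347

2.961347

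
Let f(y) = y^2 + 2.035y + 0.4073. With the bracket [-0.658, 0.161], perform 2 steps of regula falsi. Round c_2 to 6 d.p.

f(-0.658000) = -0.498766, f(0.161000) = 0.760856
step 1: c = -0.333705, f(c) = -0.160430 < 0 → new bracket [-0.333705, 0.161000]
step 2: c = -0.247558, f(c) = -0.035196 < 0 → new bracket [-0.247558, 0.161000]

-0.247558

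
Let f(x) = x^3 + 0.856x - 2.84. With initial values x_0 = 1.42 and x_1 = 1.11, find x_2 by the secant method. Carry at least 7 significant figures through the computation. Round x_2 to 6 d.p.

f(x_0) = 1.238808, f(x_1) = -0.522209
x_2 = 1.110000 - (-0.522209)·(1.110000 - 1.420000)/(-0.522209 - (1.238808)) = 1.201927; f(x_2) = -0.074813

1.201927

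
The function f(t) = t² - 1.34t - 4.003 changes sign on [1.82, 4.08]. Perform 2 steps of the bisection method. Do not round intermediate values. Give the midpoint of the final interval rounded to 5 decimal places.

f(1.820000) = -3.129400, f(4.080000) = 7.176200 (opposite signs)
step 1: m = 2.950000, f(m) = 0.746500 > 0 → root in [1.820000, 2.950000]
step 2: m = 2.385000, f(m) = -1.510675 < 0 → root in [2.385000, 2.950000]
Midpoint of [2.385000, 2.950000] = 2.667500

2.66750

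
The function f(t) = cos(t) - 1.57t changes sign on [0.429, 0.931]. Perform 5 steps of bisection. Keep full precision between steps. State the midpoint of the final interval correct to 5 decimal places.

0.54666

f(0.429000) = 0.235852, f(0.931000) = -0.864638 (opposite signs)
step 1: m = 0.680000, f(m) = -0.290027 < 0 → root in [0.429000, 0.680000]
step 2: m = 0.554500, f(m) = -0.020401 < 0 → root in [0.429000, 0.554500]
step 3: m = 0.491750, f(m) = 0.109460 > 0 → root in [0.491750, 0.554500]
step 4: m = 0.523125, f(m) = 0.044956 > 0 → root in [0.523125, 0.554500]
step 5: m = 0.538813, f(m) = 0.012383 > 0 → root in [0.538813, 0.554500]
Midpoint of [0.538813, 0.554500] = 0.546656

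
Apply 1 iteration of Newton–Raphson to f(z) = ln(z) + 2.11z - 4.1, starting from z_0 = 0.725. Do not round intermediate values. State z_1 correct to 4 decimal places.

1.5538

Newton update: z ← z − f(z)/f'(z).
f'(z) = 1/z + 2.11
z_0 = 0.725000: f = -2.891834, f' = 3.489310 → z_1 = 0.725000 - (-2.891834)/(3.489310) = 1.553769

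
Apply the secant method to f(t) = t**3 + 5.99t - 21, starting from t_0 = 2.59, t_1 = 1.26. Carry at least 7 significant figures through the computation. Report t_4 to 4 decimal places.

2.0536

f(t_0) = 11.888079, f(t_1) = -11.452224
t_2 = 1.260000 - (-11.452224)·(1.260000 - 2.590000)/(-11.452224 - (11.888079)) = 1.912582; f(t_2) = -2.547469
t_3 = 1.912582 - (-2.547469)·(1.912582 - 1.260000)/(-2.547469 - (-11.452224)) = 2.099272; f(t_3) = 0.826015
t_4 = 2.099272 - (0.826015)·(2.099272 - 1.912582)/(0.826015 - (-2.547469)) = 2.053560; f(t_4) = -0.039088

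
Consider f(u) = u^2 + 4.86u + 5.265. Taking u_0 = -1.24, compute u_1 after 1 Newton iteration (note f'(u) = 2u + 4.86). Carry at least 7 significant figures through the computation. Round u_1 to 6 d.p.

-1.566134

u_0 = -1.240000: f = 0.776200, f' = 2.380000 → u_1 = -1.240000 - (0.776200)/(2.380000) = -1.566134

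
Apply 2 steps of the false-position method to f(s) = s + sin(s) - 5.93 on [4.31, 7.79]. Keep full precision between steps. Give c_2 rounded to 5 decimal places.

f(4.310000) = -2.540128, f(7.790000) = 2.857954
step 1: c = 5.947553, f(c) = -0.311813 < 0 → new bracket [5.947553, 7.790000]
step 2: c = 6.128796, f(c) = 0.045020 > 0 → new bracket [5.947553, 6.128796]

6.12880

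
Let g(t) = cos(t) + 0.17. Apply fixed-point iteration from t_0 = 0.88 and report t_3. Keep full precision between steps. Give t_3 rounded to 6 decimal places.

0.821255

t_1 = g(0.880000) = 0.807151
t_2 = g(0.807151) = 0.861559
t_3 = g(0.861559) = 0.821255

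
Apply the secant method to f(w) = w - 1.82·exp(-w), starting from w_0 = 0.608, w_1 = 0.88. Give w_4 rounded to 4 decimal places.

0.8098

f(w_0) = -0.382878, f(w_1) = 0.125095
w_2 = 0.880000 - (0.125095)·(0.880000 - 0.608000)/(0.125095 - (-0.382878)) = 0.813016; f(w_2) = 0.005813
w_3 = 0.813016 - (0.005813)·(0.813016 - 0.880000)/(0.005813 - (0.125095)) = 0.809752; f(w_3) = -0.000091
w_4 = 0.809752 - (-0.000091)·(0.809752 - 0.813016)/(-0.000091 - (0.005813)) = 0.809802; f(w_4) = 0.000000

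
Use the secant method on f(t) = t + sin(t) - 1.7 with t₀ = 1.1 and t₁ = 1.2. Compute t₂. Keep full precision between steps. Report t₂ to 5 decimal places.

0.89322

f(t_0) = 0.291207, f(t_1) = 0.432039
t_2 = 1.200000 - (0.432039)·(1.200000 - 1.100000)/(0.432039 - (0.291207)) = 0.893223; f(t_2) = -0.027680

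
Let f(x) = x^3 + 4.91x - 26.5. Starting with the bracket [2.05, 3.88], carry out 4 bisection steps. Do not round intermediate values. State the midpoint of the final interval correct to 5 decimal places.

f(2.050000) = -7.819375, f(3.880000) = 50.961872 (opposite signs)
step 1: m = 2.965000, f(m) = 14.124132 > 0 → root in [2.050000, 2.965000]
step 2: m = 2.507500, f(m) = 1.577872 > 0 → root in [2.050000, 2.507500]
step 3: m = 2.278750, f(m) = -3.478469 < 0 → root in [2.278750, 2.507500]
step 4: m = 2.393125, f(m) = -1.044216 < 0 → root in [2.393125, 2.507500]
Midpoint of [2.393125, 2.507500] = 2.450312

2.45031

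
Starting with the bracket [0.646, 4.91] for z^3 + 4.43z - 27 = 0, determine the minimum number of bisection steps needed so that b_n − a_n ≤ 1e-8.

Initial width b − a = 4.91 − 0.646 = 4.264000.
After n steps the width is (b−a)/2^n; need (b−a)/2^n ≤ 1e-8.
So n ≥ log₂(4.264000/1e-8) = log₂(426400000.0000) ≈ 28.6676.
Hence n = 29.

29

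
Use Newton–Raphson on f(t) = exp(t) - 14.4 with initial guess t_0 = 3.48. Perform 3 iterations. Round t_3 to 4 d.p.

f'(t) = exp(t)
t_0 = 3.480000: f = 18.059722, f' = 32.459722 → t_1 = 3.480000 - (18.059722)/(32.459722) = 2.923627
t_1 = 2.923627: f = 4.208654, f' = 18.608654 → t_2 = 2.923627 - (4.208654)/(18.608654) = 2.697460
t_2 = 2.697460: f = 0.441989, f' = 14.841989 → t_3 = 2.697460 - (0.441989)/(14.841989) = 2.667681

2.6677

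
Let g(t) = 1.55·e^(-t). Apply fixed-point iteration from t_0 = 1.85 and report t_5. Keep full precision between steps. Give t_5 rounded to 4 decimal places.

0.5826

t_1 = g(1.850000) = 0.243718
t_2 = g(0.243718) = 1.214749
t_3 = g(1.214749) = 0.460016
t_4 = g(0.460016) = 0.978474
t_5 = g(0.978474) = 0.582621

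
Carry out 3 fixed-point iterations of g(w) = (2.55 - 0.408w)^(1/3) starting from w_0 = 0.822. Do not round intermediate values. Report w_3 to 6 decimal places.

w_1 = g(0.822000) = 1.303467
w_2 = g(1.303467) = 1.263728
w_3 = g(1.263728) = 1.267103

1.267103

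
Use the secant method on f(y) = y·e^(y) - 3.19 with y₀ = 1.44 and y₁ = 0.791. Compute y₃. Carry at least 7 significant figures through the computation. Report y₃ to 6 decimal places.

1.099408

f(y_0) = 2.887802, f(y_1) = -1.445370
y_2 = 0.791000 - (-1.445370)·(0.791000 - 1.440000)/(-1.445370 - (2.887802)) = 1.007480; f(y_2) = -0.430824
y_3 = 1.007480 - (-0.430824)·(1.007480 - 0.791000)/(-0.430824 - (-1.445370)) = 1.099408; f(y_3) = 0.110847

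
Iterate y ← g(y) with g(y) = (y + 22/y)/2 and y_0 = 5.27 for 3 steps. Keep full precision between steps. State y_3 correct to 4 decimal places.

4.6904

y_1 = g(5.270000) = 4.722287
y_2 = g(4.722287) = 4.690523
y_3 = g(4.690523) = 4.690416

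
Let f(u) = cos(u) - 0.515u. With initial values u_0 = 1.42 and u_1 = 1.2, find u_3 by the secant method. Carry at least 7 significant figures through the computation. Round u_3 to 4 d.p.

Secant update: u_(k+1) = u_k − f(u_k)·(u_k − u_(k-1))/(f(u_k) − f(u_(k-1))).
f(u_0) = -0.581075, f(u_1) = -0.255642
u_2 = 1.200000 - (-0.255642)·(1.200000 - 1.420000)/(-0.255642 - (-0.581075)) = 1.027180; f(u_2) = -0.011763
u_3 = 1.027180 - (-0.011763)·(1.027180 - 1.200000)/(-0.011763 - (-0.255642)) = 1.018844; f(u_3) = -0.000354

1.0188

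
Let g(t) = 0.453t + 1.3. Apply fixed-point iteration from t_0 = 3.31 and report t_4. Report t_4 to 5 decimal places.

2.41591

t_1 = g(3.310000) = 2.799430
t_2 = g(2.799430) = 2.568142
t_3 = g(2.568142) = 2.463368
t_4 = g(2.463368) = 2.415906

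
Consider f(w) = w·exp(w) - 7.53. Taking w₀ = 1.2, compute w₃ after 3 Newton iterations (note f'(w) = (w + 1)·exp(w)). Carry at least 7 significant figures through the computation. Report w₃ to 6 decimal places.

1.568723

w_0 = 1.200000: f = -3.545860, f' = 7.304257 → w_1 = 1.200000 - (-3.545860)/(7.304257) = 1.685451
w_1 = 1.685451: f = 1.562813, f' = 14.487697 → w_2 = 1.685451 - (1.562813)/(14.487697) = 1.577579
w_2 = 1.577579: f = 0.110561, f' = 12.483778 → w_3 = 1.577579 - (0.110561)/(12.483778) = 1.568723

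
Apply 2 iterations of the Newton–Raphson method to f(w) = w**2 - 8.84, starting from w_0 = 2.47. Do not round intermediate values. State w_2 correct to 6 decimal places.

f'(w) = 2w
w_0 = 2.470000: f = -2.739100, f' = 4.940000 → w_1 = 2.470000 - (-2.739100)/(4.940000) = 3.024474
w_1 = 3.024474: f = 0.307441, f' = 6.048947 → w_2 = 3.024474 - (0.307441)/(6.048947) = 2.973648

2.973648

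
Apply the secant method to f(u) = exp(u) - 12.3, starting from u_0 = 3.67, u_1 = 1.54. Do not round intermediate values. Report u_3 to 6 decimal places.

f(u_0) = 26.951906, f(u_1) = -7.635410
u_2 = 1.540000 - (-7.635410)·(1.540000 - 3.670000)/(-7.635410 - (26.951906)) = 2.010214; f(u_2) = -4.835089
u_3 = 2.010214 - (-4.835089)·(2.010214 - 1.540000)/(-4.835089 - (-7.635410)) = 2.822093; f(u_3) = 4.512009

2.822093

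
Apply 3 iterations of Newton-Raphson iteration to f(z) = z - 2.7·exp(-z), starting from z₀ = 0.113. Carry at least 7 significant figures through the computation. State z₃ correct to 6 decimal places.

Newton update: z ← z − f(z)/f'(z).
f'(z) = 1 + 2.7·exp(-z)
z_0 = 0.113000: f = -2.298507, f' = 3.411507 → z_1 = 0.113000 - (-2.298507)/(3.411507) = 0.786751
z_1 = 0.786751: f = -0.442617, f' = 2.229368 → z_2 = 0.786751 - (-0.442617)/(2.229368) = 0.985290
z_2 = 0.985290: f = -0.022703, f' = 2.007993 → z_3 = 0.985290 - (-0.022703)/(2.007993) = 0.996597

0.996597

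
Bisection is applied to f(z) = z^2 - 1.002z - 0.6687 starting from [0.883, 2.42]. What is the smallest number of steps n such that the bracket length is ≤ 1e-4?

Initial width b − a = 2.42 − 0.883 = 1.537000.
After n steps the width is (b−a)/2^n; need (b−a)/2^n ≤ 1e-4.
So n ≥ log₂(1.537000/1e-4) = log₂(15370.0000) ≈ 13.9078.
Hence n = 14.

14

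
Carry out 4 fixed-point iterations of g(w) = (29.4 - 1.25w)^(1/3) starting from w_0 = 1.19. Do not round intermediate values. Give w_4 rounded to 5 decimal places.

w_1 = g(1.190000) = 3.033423
w_2 = g(3.033423) = 2.947541
w_3 = g(2.947541) = 2.951654
w_4 = g(2.951654) = 2.951457

2.95146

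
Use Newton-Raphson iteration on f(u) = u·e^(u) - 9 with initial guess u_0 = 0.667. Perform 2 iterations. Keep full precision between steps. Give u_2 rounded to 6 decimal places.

2.392359

f'(u) = (u + 1)·e^(u)
u_0 = 0.667000: f = -7.700428, f' = 3.247955 → u_1 = 0.667000 - (-7.700428)/(3.247955) = 3.037854
u_1 = 3.037854: f = 54.370960, f' = 84.231394 → u_2 = 3.037854 - (54.370960)/(84.231394) = 2.392359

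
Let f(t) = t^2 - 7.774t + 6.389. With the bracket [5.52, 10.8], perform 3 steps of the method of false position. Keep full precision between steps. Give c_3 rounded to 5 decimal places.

6.73201

f(5.520000) = -6.053080, f(10.800000) = 39.069800
step 1: c = 6.228294, f(c) = -3.238112 < 0 → new bracket [6.228294, 10.800000]
step 2: c = 6.578198, f(c) = -1.477224 < 0 → new bracket [6.578198, 10.800000]
step 3: c = 6.732008, f(c) = -0.625699 < 0 → new bracket [6.732008, 10.800000]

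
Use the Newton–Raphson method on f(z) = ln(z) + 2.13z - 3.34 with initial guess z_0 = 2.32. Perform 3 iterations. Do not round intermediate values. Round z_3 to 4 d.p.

1.4076

f'(z) = 1/z + 2.13
z_0 = 2.320000: f = 2.443167, f' = 2.561034 → z_1 = 2.320000 - (2.443167)/(2.561034) = 1.366023
z_1 = 1.366023: f = -0.118467, f' = 2.862052 → z_2 = 1.366023 - (-0.118467)/(2.862052) = 1.407415
z_2 = 1.407415: f = -0.000450, f' = 2.840522 → z_3 = 1.407415 - (-0.000450)/(2.840522) = 1.407574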